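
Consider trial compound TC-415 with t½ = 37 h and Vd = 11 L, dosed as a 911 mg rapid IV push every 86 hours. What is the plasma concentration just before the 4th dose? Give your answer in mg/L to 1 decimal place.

f = (1/2)^(τ/t½) = (1/2)^(86/37) ≈ 0.1997.
C₀ = D/Vd = 911/11 ≈ 82.818 mg/L.
Before the 4th dose, 3 doses have been given. Superposition: Cmin = C₀·(f + f² + … + f^3).
≈ 82.818 × (0.1997 + 0.0399 + 0.0080) ≈ 82.818 × 0.2476 ≈ 20.506 mg/L.

20.5 mg/L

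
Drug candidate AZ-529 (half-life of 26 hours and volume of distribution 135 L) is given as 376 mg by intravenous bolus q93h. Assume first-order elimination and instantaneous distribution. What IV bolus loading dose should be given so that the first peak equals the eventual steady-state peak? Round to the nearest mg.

410 mg

f = (1/2)^(93/26) ≈ 0.083799; accumulation ratio R = 1/(1−f) ≈ 1.09146.
Loading dose to hit Cmax,ss on first dose: D_load = D_maint·R ≈ 376 × 1.09146 ≈ 410.39 mg.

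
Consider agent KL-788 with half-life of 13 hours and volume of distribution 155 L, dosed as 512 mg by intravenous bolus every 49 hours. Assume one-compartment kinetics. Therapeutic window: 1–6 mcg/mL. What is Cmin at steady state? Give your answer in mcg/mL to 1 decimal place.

k = ln2/t½ = ln2/13 ≈ 0.053319 h⁻¹; fraction remaining f = e^(−kτ) = e^(−0.053319×49) ≈ 0.0733.
Accumulation ratio R = 1/(1 − f) ≈ 1/0.9267 ≈ 1.0791.
Each bolus raises the concentration by D/Vd = 512/155 ≈ 3.303 mcg/mL.
Cmax,ss = C₀/(1 − f) ≈ 3.303/0.9267 ≈ 3.564 mcg/mL.
One interval later, Cmin,ss = Cmax,ss·e^(−kτ) ≈ 3.564 × 0.0733 ≈ 0.261 mcg/mL.
Trough 0.3 mcg/mL vs MEC 1 mcg/mL: subtherapeutic.

0.3 mcg/mL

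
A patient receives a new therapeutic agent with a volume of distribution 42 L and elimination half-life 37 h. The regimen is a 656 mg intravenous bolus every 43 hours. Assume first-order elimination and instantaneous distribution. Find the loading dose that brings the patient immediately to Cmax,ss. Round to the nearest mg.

f = (1/2)^(43/37) ≈ 0.446842; accumulation ratio R = 1/(1−f) ≈ 1.80780.
Loading dose to hit Cmax,ss on first dose: D_load = D_maint·R ≈ 656 × 1.80780 ≈ 1185.92 mg.

1186 mg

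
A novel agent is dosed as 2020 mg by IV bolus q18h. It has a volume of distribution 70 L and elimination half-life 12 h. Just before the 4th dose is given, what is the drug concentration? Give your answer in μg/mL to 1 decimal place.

f = (1/2)^(τ/t½) = (1/2)^(18/12) ≈ 0.3536.
C₀ = D/Vd = 2020/70 ≈ 28.857 μg/mL.
Before the 4th dose, 3 doses have been given. Superposition: Cmin = C₀·(f + f² + … + f^3).
≈ 28.857 × (0.3536 + 0.1250 + 0.0442) ≈ 28.857 × 0.5228 ≈ 15.086 μg/mL.

15.1 μg/mL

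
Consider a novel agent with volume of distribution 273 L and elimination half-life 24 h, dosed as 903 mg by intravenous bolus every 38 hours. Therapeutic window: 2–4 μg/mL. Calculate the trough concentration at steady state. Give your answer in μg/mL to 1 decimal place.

Over one 38-h interval, 38/24 ≈ 1.5833 half-lives elapse, leaving f ≈ 0.3337 of each dose.
Each bolus raises the concentration by D/Vd = 903/273 ≈ 3.308 μg/mL.
Steady-state trough Cmin,ss = C₀·f/(1−f) ≈ 3.308 × 0.3337/0.6663 ≈ 1.657 μg/mL.
Trough 1.7 μg/mL vs MEC 2 μg/mL: subtherapeutic.

1.7 μg/mL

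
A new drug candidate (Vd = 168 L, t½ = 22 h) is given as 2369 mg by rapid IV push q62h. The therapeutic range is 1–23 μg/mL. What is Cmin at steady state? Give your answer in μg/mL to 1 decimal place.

2.3 μg/mL

Over one 62-h interval, 62/22 ≈ 2.8182 half-lives elapse, leaving f ≈ 0.1418 of each dose.
At steady state, accumulation factor R = 1/(1 − e^(−kτ)) ≈ 1.1652.
Single-dose peak C₀ = D/Vd = 2369/168 ≈ 14.101 μg/mL.
Cmax,ss = C₀/(1 − f) ≈ 14.101/0.8582 ≈ 16.431 μg/mL.
One interval later, Cmin,ss = Cmax,ss·e^(−kτ) ≈ 16.431 × 0.1418 ≈ 2.330 μg/mL.
Trough 2.3 μg/mL vs MEC 1 μg/mL: adequate.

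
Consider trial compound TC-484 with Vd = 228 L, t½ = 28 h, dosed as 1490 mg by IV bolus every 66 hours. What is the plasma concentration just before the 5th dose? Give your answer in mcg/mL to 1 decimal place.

1.6 mcg/mL

f = (1/2)^(τ/t½) = (1/2)^(66/28) ≈ 0.1952.
C₀ = D/Vd = 1490/228 ≈ 6.535 mcg/mL.
Before the 5th dose, 4 doses have been given. Superposition: Cmin = C₀·(f + f² + … + f^4).
≈ 6.535 × (0.1952 + 0.0381 + 0.0074 + 0.0015) ≈ 6.535 × 0.2422 ≈ 1.583 mcg/mL.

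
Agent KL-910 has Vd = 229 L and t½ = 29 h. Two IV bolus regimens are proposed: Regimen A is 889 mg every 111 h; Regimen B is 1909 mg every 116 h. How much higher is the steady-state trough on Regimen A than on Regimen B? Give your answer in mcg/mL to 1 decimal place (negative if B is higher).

-0.3 mcg/mL

Regimen A: f = (1/2)^(111/29) ≈ 0.0704; Cmin,ss = (889/229)·f/(1−f) ≈ 0.294 mcg/mL.
Regimen B: f = (1/2)^(116/29) ≈ 0.0625; Cmin,ss = (1909/229)·f/(1−f) ≈ 0.556 mcg/mL.
Difference ≈ 0.294 − 0.556 ≈ -0.262 mcg/mL.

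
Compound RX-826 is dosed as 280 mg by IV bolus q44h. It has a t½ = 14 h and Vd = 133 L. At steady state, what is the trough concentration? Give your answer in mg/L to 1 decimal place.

k = ln2/t½ = ln2/14 ≈ 0.049511 h⁻¹; fraction remaining f = e^(−kτ) = e^(−0.049511×44) ≈ 0.1132.
Each bolus raises the concentration by D/Vd = 280/133 ≈ 2.105 mg/L.
Steady-state trough Cmin,ss = C₀·f/(1−f) ≈ 2.105 × 0.1132/0.8868 ≈ 0.269 mg/L.

0.3 mg/L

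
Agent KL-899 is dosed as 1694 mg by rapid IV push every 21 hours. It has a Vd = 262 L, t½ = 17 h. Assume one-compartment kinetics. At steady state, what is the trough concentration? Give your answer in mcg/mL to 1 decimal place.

τ/t½ = 21/17 ≈ 1.2353, so fraction remaining f = (1/2)^(21/17) ≈ 0.4248.
Accumulation ratio R = 1/(1 − f) ≈ 1/0.5752 ≈ 1.7385.
Single-dose peak C₀ = D/Vd = 1694/262 ≈ 6.466 mcg/mL.
Cmax,ss = C₀/(1 − f) ≈ 6.466/0.5752 ≈ 11.241 mcg/mL.
One interval later, Cmin,ss = Cmax,ss·e^(−kτ) ≈ 11.241 × 0.4248 ≈ 4.775 mcg/mL.

4.8 mcg/mL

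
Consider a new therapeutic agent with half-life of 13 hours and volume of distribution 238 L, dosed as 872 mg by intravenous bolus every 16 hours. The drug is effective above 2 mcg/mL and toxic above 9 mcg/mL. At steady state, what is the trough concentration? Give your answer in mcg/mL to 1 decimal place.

k = ln2/t½ = ln2/13 ≈ 0.053319 h⁻¹; fraction remaining f = e^(−kτ) = e^(−0.053319×16) ≈ 0.4261.
Each bolus raises the concentration by D/Vd = 872/238 ≈ 3.664 mcg/mL.
Steady-state trough Cmin,ss = C₀·f/(1−f) ≈ 3.664 × 0.4261/0.5739 ≈ 2.720 mcg/mL.
Trough 2.7 mcg/mL vs MEC 2 mcg/mL: adequate.

2.7 mcg/mL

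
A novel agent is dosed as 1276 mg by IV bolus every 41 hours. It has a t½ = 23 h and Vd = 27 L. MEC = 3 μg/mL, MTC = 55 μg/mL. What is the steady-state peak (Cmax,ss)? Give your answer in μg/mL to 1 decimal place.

66.6 μg/mL

k = ln2/t½ = ln2/23 ≈ 0.030137 h⁻¹; fraction remaining f = e^(−kτ) = e^(−0.030137×41) ≈ 0.2907.
At steady state, accumulation factor R = 1/(1 − e^(−kτ)) ≈ 1.4098.
Single-dose peak C₀ = D/Vd = 1276/27 ≈ 47.259 μg/mL.
Cmax,ss = C₀/(1 − f) ≈ 47.259/0.7093 ≈ 66.628 μg/mL.
Peak 66.6 μg/mL vs MTC 55 μg/mL: exceeds toxic threshold.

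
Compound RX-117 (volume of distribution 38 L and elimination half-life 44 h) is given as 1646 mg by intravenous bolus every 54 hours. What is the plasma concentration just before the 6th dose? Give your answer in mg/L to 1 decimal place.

31.8 mg/L

f = (1/2)^(τ/t½) = (1/2)^(54/44) ≈ 0.4271.
C₀ = D/Vd = 1646/38 ≈ 43.316 mg/L.
Before the 6th dose, 5 doses have been given. Superposition: Cmin = C₀·(f + f² + … + f^5).
≈ 43.316 × (0.4271 + 0.1824 + 0.0779 + 0.0333 + 0.0142) ≈ 43.316 × 0.7349 ≈ 31.833 mg/L.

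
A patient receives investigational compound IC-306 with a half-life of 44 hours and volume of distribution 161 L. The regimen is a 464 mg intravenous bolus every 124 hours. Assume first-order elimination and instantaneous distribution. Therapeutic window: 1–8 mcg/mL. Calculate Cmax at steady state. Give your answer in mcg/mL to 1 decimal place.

τ/t½ = 124/44 ≈ 2.8182, so fraction remaining f = (1/2)^(124/44) ≈ 0.1418.
At steady state, accumulation factor R = 1/(1 − e^(−kτ)) ≈ 1.1652.
Each bolus raises the concentration by D/Vd = 464/161 ≈ 2.882 mcg/mL.
Steady-state peak Cmax,ss = C₀·R ≈ 2.882 × 1.1652 ≈ 3.358 mcg/mL.
Peak 3.4 mcg/mL vs MTC 8 mcg/mL: below toxic threshold.

3.4 mcg/mL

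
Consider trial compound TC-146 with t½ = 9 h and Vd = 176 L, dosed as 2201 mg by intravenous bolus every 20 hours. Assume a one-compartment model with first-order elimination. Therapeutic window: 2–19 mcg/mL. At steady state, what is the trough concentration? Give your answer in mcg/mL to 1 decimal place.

3.4 mcg/mL

Over one 20-h interval, 20/9 ≈ 2.2222 half-lives elapse, leaving f ≈ 0.2143 of each dose.
Accumulation ratio R = 1/(1 − f) ≈ 1/0.7857 ≈ 1.2728.
Each bolus raises the concentration by D/Vd = 2201/176 ≈ 12.506 mcg/mL.
Cmax,ss = C₀/(1 − f) ≈ 12.506/0.7857 ≈ 15.917 mcg/mL.
One interval later, Cmin,ss = Cmax,ss·e^(−kτ) ≈ 15.917 × 0.2143 ≈ 3.411 mcg/mL.
Trough 3.4 mcg/mL vs MEC 2 mcg/mL: adequate.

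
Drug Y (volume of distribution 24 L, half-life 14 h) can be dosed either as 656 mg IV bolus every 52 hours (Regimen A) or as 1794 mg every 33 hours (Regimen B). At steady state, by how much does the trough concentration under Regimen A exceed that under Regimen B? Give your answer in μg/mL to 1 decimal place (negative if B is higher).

Regimen A: f = (1/2)^(52/14) ≈ 0.0762; Cmin,ss = (656/24)·f/(1−f) ≈ 2.255 μg/mL.
Regimen B: f = (1/2)^(33/14) ≈ 0.1952; Cmin,ss = (1794/24)·f/(1−f) ≈ 18.130 μg/mL.
Difference ≈ 2.255 − 18.130 ≈ -15.875 μg/mL.

-15.9 μg/mL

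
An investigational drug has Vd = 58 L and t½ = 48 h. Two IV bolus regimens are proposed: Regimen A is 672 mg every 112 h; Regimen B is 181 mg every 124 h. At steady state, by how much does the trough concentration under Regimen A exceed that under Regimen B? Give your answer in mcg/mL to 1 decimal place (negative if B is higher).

Regimen A: f = (1/2)^(112/48) ≈ 0.1984; Cmin,ss = (672/58)·f/(1−f) ≈ 2.868 mcg/mL.
Regimen B: f = (1/2)^(124/48) ≈ 0.1669; Cmin,ss = (181/58)·f/(1−f) ≈ 0.625 mcg/mL.
Difference ≈ 2.868 − 0.625 ≈ 2.243 mcg/mL.

2.2 mcg/mL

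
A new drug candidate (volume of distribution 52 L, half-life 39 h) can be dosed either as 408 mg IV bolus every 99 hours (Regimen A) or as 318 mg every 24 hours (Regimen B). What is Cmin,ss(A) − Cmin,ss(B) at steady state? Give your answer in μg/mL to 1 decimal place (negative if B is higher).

Regimen A: f = (1/2)^(99/39) ≈ 0.1721; Cmin,ss = (408/52)·f/(1−f) ≈ 1.631 μg/mL.
Regimen B: f = (1/2)^(24/39) ≈ 0.6528; Cmin,ss = (318/52)·f/(1−f) ≈ 11.498 μg/mL.
Difference ≈ 1.631 − 11.498 ≈ -9.867 μg/mL.

-9.9 μg/mL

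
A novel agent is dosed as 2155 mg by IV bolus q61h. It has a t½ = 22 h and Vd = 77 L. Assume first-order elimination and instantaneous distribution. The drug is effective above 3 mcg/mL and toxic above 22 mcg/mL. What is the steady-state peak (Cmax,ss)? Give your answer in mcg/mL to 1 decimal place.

32.8 mcg/mL

k = ln2/t½ = ln2/22 ≈ 0.031507 h⁻¹; fraction remaining f = e^(−kτ) = e^(−0.031507×61) ≈ 0.1463.
Accumulation ratio R = 1/(1 − f) ≈ 1/0.8537 ≈ 1.1714.
Single-dose peak C₀ = D/Vd = 2155/77 ≈ 27.987 mcg/mL.
Steady-state peak Cmax,ss = C₀·R ≈ 27.987 × 1.1714 ≈ 32.784 mcg/mL.
Peak 32.8 mcg/mL vs MTC 22 mcg/mL: exceeds toxic threshold.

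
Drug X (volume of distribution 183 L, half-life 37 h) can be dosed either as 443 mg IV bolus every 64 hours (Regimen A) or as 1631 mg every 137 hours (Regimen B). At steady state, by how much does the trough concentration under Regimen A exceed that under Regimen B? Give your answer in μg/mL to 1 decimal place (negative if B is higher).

Regimen A: f = (1/2)^(64/37) ≈ 0.3015; Cmin,ss = (443/183)·f/(1−f) ≈ 1.045 μg/mL.
Regimen B: f = (1/2)^(137/37) ≈ 0.0768; Cmin,ss = (1631/183)·f/(1−f) ≈ 0.741 μg/mL.
Difference ≈ 1.045 − 0.741 ≈ 0.304 μg/mL.

0.3 μg/mL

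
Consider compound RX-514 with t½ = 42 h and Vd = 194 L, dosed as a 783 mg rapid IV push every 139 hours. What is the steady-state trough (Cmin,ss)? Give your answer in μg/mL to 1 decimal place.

0.5 μg/mL

Over one 139-h interval, 139/42 ≈ 3.3095 half-lives elapse, leaving f ≈ 0.1009 of each dose.
Each bolus raises the concentration by D/Vd = 783/194 ≈ 4.036 μg/mL.
Steady-state trough Cmin,ss = C₀·f/(1−f) ≈ 4.036 × 0.1009/0.8991 ≈ 0.453 μg/mL.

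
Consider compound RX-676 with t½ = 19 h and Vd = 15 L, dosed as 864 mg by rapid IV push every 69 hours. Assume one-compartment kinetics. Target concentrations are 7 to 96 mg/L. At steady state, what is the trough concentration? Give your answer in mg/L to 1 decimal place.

5.1 mg/L

k = ln2/t½ = ln2/19 ≈ 0.036481 h⁻¹; fraction remaining f = e^(−kτ) = e^(−0.036481×69) ≈ 0.0807.
At steady state, accumulation factor R = 1/(1 − e^(−kτ)) ≈ 1.0878.
Single-dose peak C₀ = D/Vd = 864/15 ≈ 57.600 mg/L.
Cmax,ss = C₀/(1 − f) ≈ 57.600/0.9193 ≈ 62.656 mg/L.
One interval later, Cmin,ss = Cmax,ss·e^(−kτ) ≈ 62.656 × 0.0807 ≈ 5.056 mg/L.
Trough 5.1 mg/L vs MEC 7 mg/L: subtherapeutic.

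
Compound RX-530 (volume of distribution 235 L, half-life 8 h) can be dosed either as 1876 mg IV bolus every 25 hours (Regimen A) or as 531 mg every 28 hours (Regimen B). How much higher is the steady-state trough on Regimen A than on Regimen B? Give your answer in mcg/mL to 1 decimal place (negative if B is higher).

0.8 mcg/mL

Regimen A: f = (1/2)^(25/8) ≈ 0.1146; Cmin,ss = (1876/235)·f/(1−f) ≈ 1.033 mcg/mL.
Regimen B: f = (1/2)^(28/8) ≈ 0.0884; Cmin,ss = (531/235)·f/(1−f) ≈ 0.219 mcg/mL.
Difference ≈ 1.033 − 0.219 ≈ 0.814 mcg/mL.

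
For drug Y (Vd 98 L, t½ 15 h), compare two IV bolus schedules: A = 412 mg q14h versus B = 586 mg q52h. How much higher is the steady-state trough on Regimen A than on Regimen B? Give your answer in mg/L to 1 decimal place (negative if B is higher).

4.0 mg/L

Regimen A: f = (1/2)^(14/15) ≈ 0.5236; Cmin,ss = (412/98)·f/(1−f) ≈ 4.621 mg/L.
Regimen B: f = (1/2)^(52/15) ≈ 0.0905; Cmin,ss = (586/98)·f/(1−f) ≈ 0.595 mg/L.
Difference ≈ 4.621 − 0.595 ≈ 4.026 mg/L.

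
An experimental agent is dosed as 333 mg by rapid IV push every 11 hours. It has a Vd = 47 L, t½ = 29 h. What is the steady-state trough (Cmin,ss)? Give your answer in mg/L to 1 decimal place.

23.6 mg/L

Over one 11-h interval, 11/29 ≈ 0.37931 half-lives elapse, leaving f ≈ 0.7688 of each dose.
Accumulation ratio R = 1/(1 − f) ≈ 1/0.2312 ≈ 4.3253.
Each bolus raises the concentration by D/Vd = 333/47 ≈ 7.085 mg/L.
Steady-state peak Cmax,ss = C₀·R ≈ 7.085 × 4.3253 ≈ 30.645 mg/L.
One interval later, Cmin,ss = Cmax,ss·e^(−kτ) ≈ 30.645 × 0.7688 ≈ 23.560 mg/L.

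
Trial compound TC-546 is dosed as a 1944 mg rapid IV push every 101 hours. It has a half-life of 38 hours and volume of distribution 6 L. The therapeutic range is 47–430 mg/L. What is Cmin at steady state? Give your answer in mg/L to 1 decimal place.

Over one 101-h interval, 101/38 ≈ 2.6579 half-lives elapse, leaving f ≈ 0.1585 of each dose.
Accumulation ratio R = 1/(1 − f) ≈ 1/0.8415 ≈ 1.1884.
Single-dose peak C₀ = D/Vd = 1944/6 ≈ 324.000 mg/L.
Cmax,ss = C₀/(1 − f) ≈ 324.000/0.8415 ≈ 385.027 mg/L.
Steady-state trough Cmin,ss = Cmax,ss·f ≈ 385.027 × 0.1585 ≈ 61.027 mg/L.
Trough 61.0 mg/L vs MEC 47 mg/L: adequate.

61.0 mg/L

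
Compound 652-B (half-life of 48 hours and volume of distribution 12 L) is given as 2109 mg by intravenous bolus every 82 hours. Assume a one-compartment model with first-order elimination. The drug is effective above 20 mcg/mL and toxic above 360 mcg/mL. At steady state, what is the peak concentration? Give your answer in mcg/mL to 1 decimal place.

k = ln2/t½ = ln2/48 ≈ 0.014441 h⁻¹; fraction remaining f = e^(−kτ) = e^(−0.014441×82) ≈ 0.3060.
At steady state, accumulation factor R = 1/(1 − e^(−kτ)) ≈ 1.4409.
Single-dose peak C₀ = D/Vd = 2109/12 ≈ 175.750 mcg/mL.
Steady-state peak Cmax,ss = C₀·R ≈ 175.750 × 1.4409 ≈ 253.238 mcg/mL.
Peak 253.2 mcg/mL vs MTC 360 mcg/mL: below toxic threshold.

253.2 mcg/mL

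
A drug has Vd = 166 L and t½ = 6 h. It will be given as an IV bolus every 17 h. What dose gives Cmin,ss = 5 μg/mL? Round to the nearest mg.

5086 mg

τ/t½ = 17/6 ≈ 2.8333, so f = (1/2)^(17/6) ≈ 0.140308.
Cmin,ss = (D/Vd)·f/(1−f), so D = Cmin,ss·Vd·(1−f)/f.
D = 5 × 166 × (1−f)/f ≈ 5 × 166 × 6.12718 ≈ 5085.56 mg.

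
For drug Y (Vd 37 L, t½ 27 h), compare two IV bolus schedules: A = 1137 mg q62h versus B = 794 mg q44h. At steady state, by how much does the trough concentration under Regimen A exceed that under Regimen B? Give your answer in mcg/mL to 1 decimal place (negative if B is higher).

-2.4 mcg/mL

Regimen A: f = (1/2)^(62/27) ≈ 0.2036; Cmin,ss = (1137/37)·f/(1−f) ≈ 7.856 mcg/mL.
Regimen B: f = (1/2)^(44/27) ≈ 0.3232; Cmin,ss = (794/37)·f/(1−f) ≈ 10.248 mcg/mL.
Difference ≈ 7.856 − 10.248 ≈ -2.392 mcg/mL.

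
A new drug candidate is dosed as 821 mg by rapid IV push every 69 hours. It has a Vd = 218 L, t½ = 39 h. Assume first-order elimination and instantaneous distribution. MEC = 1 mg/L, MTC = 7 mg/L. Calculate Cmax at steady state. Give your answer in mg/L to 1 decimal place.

k = ln2/t½ = ln2/39 ≈ 0.017773 h⁻¹; fraction remaining f = e^(−kτ) = e^(−0.017773×69) ≈ 0.2934.
At steady state, accumulation factor R = 1/(1 − e^(−kτ)) ≈ 1.4152.
Each bolus raises the concentration by D/Vd = 821/218 ≈ 3.766 mg/L.
Cmax,ss = C₀/(1 − f) ≈ 3.766/0.7066 ≈ 5.330 mg/L.
Peak 5.3 mg/L vs MTC 7 mg/L: below toxic threshold.

5.3 mg/L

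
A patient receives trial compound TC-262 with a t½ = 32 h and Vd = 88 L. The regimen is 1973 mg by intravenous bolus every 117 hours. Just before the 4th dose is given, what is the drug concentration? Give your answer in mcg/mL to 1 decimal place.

f = (1/2)^(τ/t½) = (1/2)^(117/32) ≈ 0.0793.
C₀ = D/Vd = 1973/88 ≈ 22.420 mcg/mL.
Before the 4th dose, 3 doses have been given. Superposition: Cmin = C₀·(f + f² + … + f^3).
≈ 22.420 × (0.0793 + 0.0063 + 0.0005) ≈ 22.420 × 0.0861 ≈ 1.930 mcg/mL.

1.9 mcg/mL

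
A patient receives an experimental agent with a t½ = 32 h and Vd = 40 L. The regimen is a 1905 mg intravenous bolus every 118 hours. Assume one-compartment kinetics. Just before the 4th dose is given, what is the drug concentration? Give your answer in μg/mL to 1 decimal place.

4.0 μg/mL

f = (1/2)^(τ/t½) = (1/2)^(118/32) ≈ 0.0776.
C₀ = D/Vd = 1905/40 ≈ 47.625 μg/mL.
Before the 4th dose, 3 doses have been given. Superposition: Cmin = C₀·(f + f² + … + f^3).
≈ 47.625 × (0.0776 + 0.0060 + 0.0005) ≈ 47.625 × 0.0841 ≈ 4.005 μg/mL.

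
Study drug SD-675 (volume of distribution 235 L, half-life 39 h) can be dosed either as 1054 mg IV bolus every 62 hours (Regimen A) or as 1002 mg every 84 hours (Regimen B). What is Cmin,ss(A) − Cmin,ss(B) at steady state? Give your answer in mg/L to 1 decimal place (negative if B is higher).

1.0 mg/L

Regimen A: f = (1/2)^(62/39) ≈ 0.3322; Cmin,ss = (1054/235)·f/(1−f) ≈ 2.231 mg/L.
Regimen B: f = (1/2)^(84/39) ≈ 0.2247; Cmin,ss = (1002/235)·f/(1−f) ≈ 1.236 mg/L.
Difference ≈ 2.231 − 1.236 ≈ 0.995 mg/L.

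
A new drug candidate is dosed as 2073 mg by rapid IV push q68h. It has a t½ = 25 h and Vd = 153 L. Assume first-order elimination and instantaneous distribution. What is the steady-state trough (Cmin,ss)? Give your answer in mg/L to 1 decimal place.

2.4 mg/L

Over one 68-h interval, 68/25 ≈ 2.72 half-lives elapse, leaving f ≈ 0.1518 of each dose.
Each bolus raises the concentration by D/Vd = 2073/153 ≈ 13.549 mg/L.
Steady-state trough Cmin,ss = C₀·f/(1−f) ≈ 13.549 × 0.1518/0.8482 ≈ 2.425 mg/L.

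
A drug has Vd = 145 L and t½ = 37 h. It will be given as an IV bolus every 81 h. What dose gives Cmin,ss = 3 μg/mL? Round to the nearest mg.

1549 mg

τ/t½ = 81/37 ≈ 2.1892, so f = (1/2)^(81/37) ≈ 0.219275.
Cmin,ss = (D/Vd)·f/(1−f), so D = Cmin,ss·Vd·(1−f)/f.
D = 3 × 145 × (1−f)/f ≈ 3 × 145 × 3.56048 ≈ 1548.81 mg.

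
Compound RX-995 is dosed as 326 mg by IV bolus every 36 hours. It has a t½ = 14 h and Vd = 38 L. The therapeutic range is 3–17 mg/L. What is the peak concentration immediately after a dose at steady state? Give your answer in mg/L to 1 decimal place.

10.3 mg/L

k = ln2/t½ = ln2/14 ≈ 0.049511 h⁻¹; fraction remaining f = e^(−kτ) = e^(−0.049511×36) ≈ 0.1682.
Accumulation ratio R = 1/(1 − f) ≈ 1/0.8318 ≈ 1.2022.
Single-dose peak C₀ = D/Vd = 326/38 ≈ 8.579 mg/L.
Steady-state peak Cmax,ss = C₀·R ≈ 8.579 × 1.2022 ≈ 10.314 mg/L.
Peak 10.3 mg/L vs MTC 17 mg/L: below toxic threshold.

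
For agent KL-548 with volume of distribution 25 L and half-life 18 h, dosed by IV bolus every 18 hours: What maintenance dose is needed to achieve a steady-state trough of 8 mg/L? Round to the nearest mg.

τ/t½ = 18/18 ≈ 1, so f = (1/2)^(18/18) ≈ 0.500000.
Cmin,ss = (D/Vd)·f/(1−f), so D = Cmin,ss·Vd·(1−f)/f.
D = 8 × 25 × (1−f)/f ≈ 8 × 25 × 1.00000 ≈ 200.00 mg.

200 mg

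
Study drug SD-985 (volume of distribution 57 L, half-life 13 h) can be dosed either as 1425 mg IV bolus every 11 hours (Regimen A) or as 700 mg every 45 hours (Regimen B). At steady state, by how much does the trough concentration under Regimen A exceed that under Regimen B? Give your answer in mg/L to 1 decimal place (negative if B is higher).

Regimen A: f = (1/2)^(11/13) ≈ 0.5563; Cmin,ss = (1425/57)·f/(1−f) ≈ 31.344 mg/L.
Regimen B: f = (1/2)^(45/13) ≈ 0.0908; Cmin,ss = (700/57)·f/(1−f) ≈ 1.226 mg/L.
Difference ≈ 31.344 − 1.226 ≈ 30.118 mg/L.

30.1 mg/L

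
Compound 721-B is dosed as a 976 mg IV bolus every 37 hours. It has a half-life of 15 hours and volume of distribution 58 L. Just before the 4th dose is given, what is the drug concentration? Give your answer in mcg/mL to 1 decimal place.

f = (1/2)^(τ/t½) = (1/2)^(37/15) ≈ 0.1809.
C₀ = D/Vd = 976/58 ≈ 16.828 mcg/mL.
Before the 4th dose, 3 doses have been given. Superposition: Cmin = C₀·(f + f² + … + f^3).
≈ 16.828 × (0.1809 + 0.0327 + 0.0059) ≈ 16.828 × 0.2195 ≈ 3.694 mcg/mL.

3.7 mcg/mL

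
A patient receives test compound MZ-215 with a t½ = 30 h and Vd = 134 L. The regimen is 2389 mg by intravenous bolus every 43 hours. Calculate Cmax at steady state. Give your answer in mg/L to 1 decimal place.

28.3 mg/L

τ/t½ = 43/30 ≈ 1.4333, so fraction remaining f = (1/2)^(43/30) ≈ 0.3703.
At steady state, accumulation factor R = 1/(1 − e^(−kτ)) ≈ 1.5881.
Each bolus raises the concentration by D/Vd = 2389/134 ≈ 17.828 mg/L.
Steady-state peak Cmax,ss = C₀·R ≈ 17.828 × 1.5881 ≈ 28.313 mg/L.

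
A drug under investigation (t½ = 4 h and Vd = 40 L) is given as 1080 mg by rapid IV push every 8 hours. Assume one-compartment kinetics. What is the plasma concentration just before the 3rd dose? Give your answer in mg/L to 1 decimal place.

8.4 mg/L

f = (1/2)^(τ/t½) = (1/2)^(8/4) ≈ 0.2500.
C₀ = D/Vd = 1080/40 ≈ 27.000 mg/L.
Before the 3rd dose, 2 doses have been given. Superposition: Cmin = C₀·(f + f²).
≈ 27.000 × (0.2500 + 0.0625) ≈ 27.000 × 0.3125 ≈ 8.438 mg/L.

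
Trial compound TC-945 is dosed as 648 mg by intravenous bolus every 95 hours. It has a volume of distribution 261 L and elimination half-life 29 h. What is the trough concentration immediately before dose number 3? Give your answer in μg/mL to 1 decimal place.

0.3 μg/mL

f = (1/2)^(τ/t½) = (1/2)^(95/29) ≈ 0.1032.
C₀ = D/Vd = 648/261 ≈ 2.483 μg/mL.
Before the 3rd dose, 2 doses have been given. Superposition: Cmin = C₀·(f + f²).
≈ 2.483 × (0.1032 + 0.0107) ≈ 2.483 × 0.1139 ≈ 0.283 μg/mL.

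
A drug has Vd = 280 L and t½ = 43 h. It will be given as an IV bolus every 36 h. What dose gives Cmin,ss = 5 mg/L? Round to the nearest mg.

1101 mg

τ/t½ = 36/43 ≈ 0.83721, so f = (1/2)^(36/43) ≈ 0.559725.
Cmin,ss = (D/Vd)·f/(1−f), so D = Cmin,ss·Vd·(1−f)/f.
D = 5 × 280 × (1−f)/f ≈ 5 × 280 × 0.78659 ≈ 1101.23 mg.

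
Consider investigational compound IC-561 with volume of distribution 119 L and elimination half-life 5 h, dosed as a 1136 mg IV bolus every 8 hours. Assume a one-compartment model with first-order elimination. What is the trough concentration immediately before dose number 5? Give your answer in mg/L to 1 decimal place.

f = (1/2)^(τ/t½) = (1/2)^(8/5) ≈ 0.3299.
C₀ = D/Vd = 1136/119 ≈ 9.546 mg/L.
Before the 5th dose, 4 doses have been given. Superposition: Cmin = C₀·(f + f² + … + f^4).
≈ 9.546 × (0.3299 + 0.1088 + 0.0359 + 0.0118) ≈ 9.546 × 0.4864 ≈ 4.643 mg/L.

4.6 mg/L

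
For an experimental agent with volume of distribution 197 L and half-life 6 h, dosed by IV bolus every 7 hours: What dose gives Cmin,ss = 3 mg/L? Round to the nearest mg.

736 mg

τ/t½ = 7/6 ≈ 1.1667, so f = (1/2)^(7/6) ≈ 0.445449.
Cmin,ss = (D/Vd)·f/(1−f), so D = Cmin,ss·Vd·(1−f)/f.
D = 3 × 197 × (1−f)/f ≈ 3 × 197 × 1.24493 ≈ 735.75 mg.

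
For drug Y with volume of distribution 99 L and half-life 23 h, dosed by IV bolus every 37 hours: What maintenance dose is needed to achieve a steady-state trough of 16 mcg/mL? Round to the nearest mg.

τ/t½ = 37/23 ≈ 1.6087, so f = (1/2)^(37/23) ≈ 0.327895.
Cmin,ss = (D/Vd)·f/(1−f), so D = Cmin,ss·Vd·(1−f)/f.
D = 16 × 99 × (1−f)/f ≈ 16 × 99 × 2.04976 ≈ 3246.82 mg.

3247 mg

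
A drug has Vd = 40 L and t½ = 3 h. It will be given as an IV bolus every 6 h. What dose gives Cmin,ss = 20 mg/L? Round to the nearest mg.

2400 mg

τ/t½ = 6/3 ≈ 2, so f = (1/2)^(6/3) ≈ 0.250000.
Cmin,ss = (D/Vd)·f/(1−f), so D = Cmin,ss·Vd·(1−f)/f.
D = 20 × 40 × (1−f)/f ≈ 20 × 40 × 3.00000 ≈ 2400.00 mg.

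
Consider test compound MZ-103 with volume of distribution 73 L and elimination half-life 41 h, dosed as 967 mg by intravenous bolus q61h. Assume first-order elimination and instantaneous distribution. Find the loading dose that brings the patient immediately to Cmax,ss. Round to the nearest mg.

f = (1/2)^(61/41) ≈ 0.356555; accumulation ratio R = 1/(1−f) ≈ 1.55413.
Loading dose to hit Cmax,ss on first dose: D_load = D_maint·R ≈ 967 × 1.55413 ≈ 1502.84 mg.

1503 mg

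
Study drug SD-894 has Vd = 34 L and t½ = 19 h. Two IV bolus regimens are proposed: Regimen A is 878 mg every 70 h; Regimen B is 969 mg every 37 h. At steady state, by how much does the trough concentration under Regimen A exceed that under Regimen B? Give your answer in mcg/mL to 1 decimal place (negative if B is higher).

-7.8 mcg/mL

Regimen A: f = (1/2)^(70/19) ≈ 0.0778; Cmin,ss = (878/34)·f/(1−f) ≈ 2.179 mcg/mL.
Regimen B: f = (1/2)^(37/19) ≈ 0.2593; Cmin,ss = (969/34)·f/(1−f) ≈ 9.977 mcg/mL.
Difference ≈ 2.179 − 9.977 ≈ -7.798 mcg/mL.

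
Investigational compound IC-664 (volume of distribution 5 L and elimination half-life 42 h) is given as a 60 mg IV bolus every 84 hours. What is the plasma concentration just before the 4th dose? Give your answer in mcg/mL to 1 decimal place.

3.9 mcg/mL

f = (1/2)^(τ/t½) = (1/2)^(84/42) ≈ 0.2500.
C₀ = D/Vd = 60/5 ≈ 12.000 mcg/mL.
Before the 4th dose, 3 doses have been given. Superposition: Cmin = C₀·(f + f² + … + f^3).
≈ 12.000 × (0.2500 + 0.0625 + 0.0156) ≈ 12.000 × 0.3281 ≈ 3.937 mcg/mL.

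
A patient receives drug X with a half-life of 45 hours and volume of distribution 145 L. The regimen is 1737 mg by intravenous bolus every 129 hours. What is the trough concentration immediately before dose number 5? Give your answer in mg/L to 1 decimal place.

1.9 mg/L

f = (1/2)^(τ/t½) = (1/2)^(129/45) ≈ 0.1371.
C₀ = D/Vd = 1737/145 ≈ 11.979 mg/L.
Before the 5th dose, 4 doses have been given. Superposition: Cmin = C₀·(f + f² + … + f^4).
≈ 11.979 × (0.1371 + 0.0188 + 0.0026 + 0.0004) ≈ 11.979 × 0.1589 ≈ 1.903 mg/L.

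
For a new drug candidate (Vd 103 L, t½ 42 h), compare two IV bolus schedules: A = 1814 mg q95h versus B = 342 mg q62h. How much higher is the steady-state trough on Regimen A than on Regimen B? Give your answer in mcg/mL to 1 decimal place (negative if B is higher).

Regimen A: f = (1/2)^(95/42) ≈ 0.2085; Cmin,ss = (1814/103)·f/(1−f) ≈ 4.639 mcg/mL.
Regimen B: f = (1/2)^(62/42) ≈ 0.3594; Cmin,ss = (342/103)·f/(1−f) ≈ 1.863 mcg/mL.
Difference ≈ 4.639 − 1.863 ≈ 2.776 mcg/mL.

2.8 mcg/mL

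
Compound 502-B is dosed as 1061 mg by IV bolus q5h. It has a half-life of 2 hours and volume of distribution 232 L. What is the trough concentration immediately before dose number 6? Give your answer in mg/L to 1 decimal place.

f = (1/2)^(τ/t½) = (1/2)^(5/2) ≈ 0.1768.
C₀ = D/Vd = 1061/232 ≈ 4.573 mg/L.
Before the 6th dose, 5 doses have been given. Superposition: Cmin = C₀·(f + f² + … + f^5).
≈ 4.573 × (0.1768 + 0.0313 + 0.0055 + 0.0010 + 0.0002) ≈ 4.573 × 0.2148 ≈ 0.982 mg/L.

1.0 mg/L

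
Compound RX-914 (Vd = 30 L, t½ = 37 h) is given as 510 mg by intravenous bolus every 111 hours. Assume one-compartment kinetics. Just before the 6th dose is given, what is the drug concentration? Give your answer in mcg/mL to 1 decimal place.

f = (1/2)^(τ/t½) = (1/2)^(111/37) ≈ 0.1250.
C₀ = D/Vd = 510/30 ≈ 17.000 mcg/mL.
Before the 6th dose, 5 doses have been given. Superposition: Cmin = C₀·(f + f² + … + f^5).
≈ 17.000 × (0.1250 + 0.0156 + 0.0020 + 0.0002 + 0.0000) ≈ 17.000 × 0.1428 ≈ 2.428 mcg/mL.

2.4 mcg/mL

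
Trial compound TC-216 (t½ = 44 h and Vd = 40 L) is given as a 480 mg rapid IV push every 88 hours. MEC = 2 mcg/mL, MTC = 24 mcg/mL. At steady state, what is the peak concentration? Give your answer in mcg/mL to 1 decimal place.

16.0 mcg/mL

τ = 88 h = 2 half-lives, so f = (1/2)^2 = 0.25.
At steady state, R = 1/(1 − 0.25) = 4/3.
Single-dose peak C₀ = D/Vd = 480/40 = 12 mcg/mL.
Steady-state peak Cmax,ss = C₀·R = 12 × 4/3 ≈ 16.000 mcg/mL.
Peak 16.0 mcg/mL vs MTC 24 mcg/mL: below toxic threshold.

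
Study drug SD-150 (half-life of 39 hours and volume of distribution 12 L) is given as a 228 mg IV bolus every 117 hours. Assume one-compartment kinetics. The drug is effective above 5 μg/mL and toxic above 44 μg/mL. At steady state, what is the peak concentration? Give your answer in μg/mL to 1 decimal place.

21.7 μg/mL

The dosing interval is 3 half-lives, so f = 2^(−3) = 0.125.
Accumulation ratio R = 1/(1 − f) = 1/0.875 = 8/7.
Single-dose peak C₀ = D/Vd = 228/12 = 19 μg/mL.
Steady-state peak Cmax,ss = C₀·R = 19 × 8/7 ≈ 21.714 μg/mL.
Peak 21.7 μg/mL vs MTC 44 μg/mL: below toxic threshold.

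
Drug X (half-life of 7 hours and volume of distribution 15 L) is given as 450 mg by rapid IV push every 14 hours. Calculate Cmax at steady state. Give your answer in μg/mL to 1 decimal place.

The dosing interval is 2 half-lives, so f = 2^(−2) = 0.25.
Accumulation ratio R = 1/(1 − f) = 1/0.75 = 4/3.
Single-dose peak C₀ = D/Vd = 450/15 = 30 μg/mL.
Steady-state peak Cmax,ss = C₀·R = 30 × 4/3 ≈ 40.000 μg/mL.

40.0 μg/mL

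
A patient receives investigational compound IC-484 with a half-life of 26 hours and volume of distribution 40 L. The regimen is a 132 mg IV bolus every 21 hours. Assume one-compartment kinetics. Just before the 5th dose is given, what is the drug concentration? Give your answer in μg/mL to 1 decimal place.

f = (1/2)^(τ/t½) = (1/2)^(21/26) ≈ 0.5713.
C₀ = D/Vd = 132/40 ≈ 3.300 μg/mL.
Before the 5th dose, 4 doses have been given. Superposition: Cmin = C₀·(f + f² + … + f^4).
≈ 3.300 × (0.5713 + 0.3264 + 0.1865 + 0.1065) ≈ 3.300 × 1.1907 ≈ 3.929 μg/mL.

3.9 μg/mL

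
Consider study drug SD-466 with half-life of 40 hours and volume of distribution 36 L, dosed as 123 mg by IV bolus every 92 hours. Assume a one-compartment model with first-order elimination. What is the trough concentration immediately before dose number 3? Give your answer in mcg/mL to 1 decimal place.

f = (1/2)^(τ/t½) = (1/2)^(92/40) ≈ 0.2031.
C₀ = D/Vd = 123/36 ≈ 3.417 mcg/mL.
Before the 3rd dose, 2 doses have been given. Superposition: Cmin = C₀·(f + f²).
≈ 3.417 × (0.2031 + 0.0412) ≈ 3.417 × 0.2443 ≈ 0.835 mcg/mL.

0.8 mcg/mL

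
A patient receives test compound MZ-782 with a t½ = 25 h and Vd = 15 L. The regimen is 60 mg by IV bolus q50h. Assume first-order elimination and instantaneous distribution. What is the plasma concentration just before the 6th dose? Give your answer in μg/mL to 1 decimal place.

f = (1/2)^(τ/t½) = (1/2)^(50/25) ≈ 0.2500.
C₀ = D/Vd = 60/15 ≈ 4.000 μg/mL.
Before the 6th dose, 5 doses have been given. Superposition: Cmin = C₀·(f + f² + … + f^5).
≈ 4.000 × (0.2500 + 0.0625 + 0.0156 + 0.0039 + 0.0010) ≈ 4.000 × 0.3330 ≈ 1.332 μg/mL.

1.3 μg/mL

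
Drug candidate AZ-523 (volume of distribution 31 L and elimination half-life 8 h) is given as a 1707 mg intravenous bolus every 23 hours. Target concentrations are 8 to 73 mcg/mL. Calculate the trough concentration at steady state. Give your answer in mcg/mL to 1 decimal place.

τ/t½ = 23/8 ≈ 2.875, so fraction remaining f = (1/2)^(23/8) ≈ 0.1363.
Each bolus raises the concentration by D/Vd = 1707/31 ≈ 55.065 mcg/mL.
Steady-state trough Cmin,ss = C₀·f/(1−f) ≈ 55.065 × 0.1363/0.8637 ≈ 8.690 mcg/mL.
Trough 8.7 mcg/mL vs MEC 8 mcg/mL: adequate.

8.7 mcg/mL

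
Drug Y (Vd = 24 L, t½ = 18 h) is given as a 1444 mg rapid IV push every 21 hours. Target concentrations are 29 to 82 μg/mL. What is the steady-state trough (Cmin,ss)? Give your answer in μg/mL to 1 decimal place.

48.3 μg/mL

Over one 21-h interval, 21/18 ≈ 1.1667 half-lives elapse, leaving f ≈ 0.4454 of each dose.
Each bolus raises the concentration by D/Vd = 1444/24 ≈ 60.167 μg/mL.
Steady-state trough Cmin,ss = C₀·f/(1−f) ≈ 60.167 × 0.4454/0.5546 ≈ 48.320 μg/mL.
Trough 48.3 μg/mL vs MEC 29 μg/mL: adequate.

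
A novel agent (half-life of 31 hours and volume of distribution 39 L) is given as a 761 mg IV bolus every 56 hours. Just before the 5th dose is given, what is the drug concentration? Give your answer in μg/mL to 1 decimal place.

f = (1/2)^(τ/t½) = (1/2)^(56/31) ≈ 0.2859.
C₀ = D/Vd = 761/39 ≈ 19.513 μg/mL.
Before the 5th dose, 4 doses have been given. Superposition: Cmin = C₀·(f + f² + … + f^4).
≈ 19.513 × (0.2859 + 0.0817 + 0.0234 + 0.0067) ≈ 19.513 × 0.3977 ≈ 7.760 μg/mL.

7.8 μg/mL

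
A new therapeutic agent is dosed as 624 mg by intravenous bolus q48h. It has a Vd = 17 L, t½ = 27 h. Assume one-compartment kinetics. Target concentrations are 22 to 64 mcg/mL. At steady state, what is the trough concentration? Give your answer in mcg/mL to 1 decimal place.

τ/t½ = 48/27 ≈ 1.7778, so fraction remaining f = (1/2)^(48/27) ≈ 0.2916.
Each bolus raises the concentration by D/Vd = 624/17 ≈ 36.706 mcg/mL.
Steady-state trough Cmin,ss = C₀·f/(1−f) ≈ 36.706 × 0.2916/0.7084 ≈ 15.109 mcg/mL.
Trough 15.1 mcg/mL vs MEC 22 mcg/mL: subtherapeutic.

15.1 mcg/mL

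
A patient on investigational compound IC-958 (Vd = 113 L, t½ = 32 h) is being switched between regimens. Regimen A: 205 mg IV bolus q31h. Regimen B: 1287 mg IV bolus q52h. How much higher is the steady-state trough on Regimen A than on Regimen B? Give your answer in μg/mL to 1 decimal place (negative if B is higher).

-3.6 μg/mL

Regimen A: f = (1/2)^(31/32) ≈ 0.5109; Cmin,ss = (205/113)·f/(1−f) ≈ 1.895 μg/mL.
Regimen B: f = (1/2)^(52/32) ≈ 0.3242; Cmin,ss = (1287/113)·f/(1−f) ≈ 5.464 μg/mL.
Difference ≈ 1.895 − 5.464 ≈ -3.569 μg/mL.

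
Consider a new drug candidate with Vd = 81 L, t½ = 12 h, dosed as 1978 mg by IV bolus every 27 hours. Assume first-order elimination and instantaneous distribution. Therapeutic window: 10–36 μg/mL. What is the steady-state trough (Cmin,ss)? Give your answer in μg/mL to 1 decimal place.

6.5 μg/mL

τ/t½ = 27/12 ≈ 2.25, so fraction remaining f = (1/2)^(27/12) ≈ 0.2102.
Accumulation ratio R = 1/(1 − f) ≈ 1/0.7898 ≈ 1.2661.
Single-dose peak C₀ = D/Vd = 1978/81 ≈ 24.420 μg/mL.
Cmax,ss = C₀/(1 − f) ≈ 24.420/0.7898 ≈ 30.919 μg/mL.
One interval later, Cmin,ss = Cmax,ss·e^(−kτ) ≈ 30.919 × 0.2102 ≈ 6.499 μg/mL.
Trough 6.5 μg/mL vs MEC 10 μg/mL: subtherapeutic.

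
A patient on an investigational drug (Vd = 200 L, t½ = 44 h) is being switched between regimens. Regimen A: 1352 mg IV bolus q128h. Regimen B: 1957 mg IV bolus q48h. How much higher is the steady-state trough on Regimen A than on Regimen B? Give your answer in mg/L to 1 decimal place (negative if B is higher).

-7.6 mg/L

Regimen A: f = (1/2)^(128/44) ≈ 0.1331; Cmin,ss = (1352/200)·f/(1−f) ≈ 1.038 mg/L.
Regimen B: f = (1/2)^(48/44) ≈ 0.4695; Cmin,ss = (1957/200)·f/(1−f) ≈ 8.660 mg/L.
Difference ≈ 1.038 − 8.660 ≈ -7.622 mg/L.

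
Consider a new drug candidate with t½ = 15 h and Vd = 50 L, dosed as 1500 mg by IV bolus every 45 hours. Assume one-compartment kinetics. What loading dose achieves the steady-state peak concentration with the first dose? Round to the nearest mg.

1714 mg

f = (1/2)^(45/15) ≈ 0.125000; accumulation ratio R = 1/(1−f) ≈ 1.14286.
Loading dose to hit Cmax,ss on first dose: D_load = D_maint·R ≈ 1500 × 1.14286 ≈ 1714.29 mg.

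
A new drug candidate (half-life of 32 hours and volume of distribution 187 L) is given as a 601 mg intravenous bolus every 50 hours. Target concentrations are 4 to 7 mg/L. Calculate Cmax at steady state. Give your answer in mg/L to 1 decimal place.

4.9 mg/L

Over one 50-h interval, 50/32 ≈ 1.5625 half-lives elapse, leaving f ≈ 0.3386 of each dose.
At steady state, accumulation factor R = 1/(1 − e^(−kτ)) ≈ 1.5119.
Single-dose peak C₀ = D/Vd = 601/187 ≈ 3.214 mg/L.
Steady-state peak Cmax,ss = C₀·R ≈ 3.214 × 1.5119 ≈ 4.859 mg/L.
Peak 4.9 mg/L vs MTC 7 mg/L: below toxic threshold.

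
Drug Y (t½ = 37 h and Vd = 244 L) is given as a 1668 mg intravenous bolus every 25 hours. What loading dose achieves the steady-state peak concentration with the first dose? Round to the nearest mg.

4460 mg

f = (1/2)^(25/37) ≈ 0.626039; accumulation ratio R = 1/(1−f) ≈ 2.67408.
Loading dose to hit Cmax,ss on first dose: D_load = D_maint·R ≈ 1668 × 2.67408 ≈ 4460.37 mg.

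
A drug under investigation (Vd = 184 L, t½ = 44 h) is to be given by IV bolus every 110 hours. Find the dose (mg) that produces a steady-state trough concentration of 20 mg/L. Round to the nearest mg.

17137 mg

τ/t½ = 110/44 ≈ 2.5, so f = (1/2)^(110/44) ≈ 0.176777.
Cmin,ss = (D/Vd)·f/(1−f), so D = Cmin,ss·Vd·(1−f)/f.
D = 20 × 184 × (1−f)/f ≈ 20 × 184 × 4.65684 ≈ 17137.17 mg.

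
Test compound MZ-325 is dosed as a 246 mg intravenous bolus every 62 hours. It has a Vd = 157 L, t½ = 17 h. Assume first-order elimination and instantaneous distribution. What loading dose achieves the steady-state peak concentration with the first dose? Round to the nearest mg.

f = (1/2)^(62/17) ≈ 0.079823; accumulation ratio R = 1/(1−f) ≈ 1.08675.
Loading dose to hit Cmax,ss on first dose: D_load = D_maint·R ≈ 246 × 1.08675 ≈ 267.34 mg.

267 mg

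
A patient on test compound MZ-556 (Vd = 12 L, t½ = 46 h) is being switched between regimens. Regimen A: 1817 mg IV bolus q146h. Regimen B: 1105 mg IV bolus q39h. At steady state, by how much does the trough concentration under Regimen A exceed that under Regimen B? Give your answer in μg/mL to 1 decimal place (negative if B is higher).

Regimen A: f = (1/2)^(146/46) ≈ 0.1108; Cmin,ss = (1817/12)·f/(1−f) ≈ 18.867 μg/mL.
Regimen B: f = (1/2)^(39/46) ≈ 0.5556; Cmin,ss = (1105/12)·f/(1−f) ≈ 115.125 μg/mL.
Difference ≈ 18.867 − 115.125 ≈ -96.258 μg/mL.

-96.3 μg/mL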